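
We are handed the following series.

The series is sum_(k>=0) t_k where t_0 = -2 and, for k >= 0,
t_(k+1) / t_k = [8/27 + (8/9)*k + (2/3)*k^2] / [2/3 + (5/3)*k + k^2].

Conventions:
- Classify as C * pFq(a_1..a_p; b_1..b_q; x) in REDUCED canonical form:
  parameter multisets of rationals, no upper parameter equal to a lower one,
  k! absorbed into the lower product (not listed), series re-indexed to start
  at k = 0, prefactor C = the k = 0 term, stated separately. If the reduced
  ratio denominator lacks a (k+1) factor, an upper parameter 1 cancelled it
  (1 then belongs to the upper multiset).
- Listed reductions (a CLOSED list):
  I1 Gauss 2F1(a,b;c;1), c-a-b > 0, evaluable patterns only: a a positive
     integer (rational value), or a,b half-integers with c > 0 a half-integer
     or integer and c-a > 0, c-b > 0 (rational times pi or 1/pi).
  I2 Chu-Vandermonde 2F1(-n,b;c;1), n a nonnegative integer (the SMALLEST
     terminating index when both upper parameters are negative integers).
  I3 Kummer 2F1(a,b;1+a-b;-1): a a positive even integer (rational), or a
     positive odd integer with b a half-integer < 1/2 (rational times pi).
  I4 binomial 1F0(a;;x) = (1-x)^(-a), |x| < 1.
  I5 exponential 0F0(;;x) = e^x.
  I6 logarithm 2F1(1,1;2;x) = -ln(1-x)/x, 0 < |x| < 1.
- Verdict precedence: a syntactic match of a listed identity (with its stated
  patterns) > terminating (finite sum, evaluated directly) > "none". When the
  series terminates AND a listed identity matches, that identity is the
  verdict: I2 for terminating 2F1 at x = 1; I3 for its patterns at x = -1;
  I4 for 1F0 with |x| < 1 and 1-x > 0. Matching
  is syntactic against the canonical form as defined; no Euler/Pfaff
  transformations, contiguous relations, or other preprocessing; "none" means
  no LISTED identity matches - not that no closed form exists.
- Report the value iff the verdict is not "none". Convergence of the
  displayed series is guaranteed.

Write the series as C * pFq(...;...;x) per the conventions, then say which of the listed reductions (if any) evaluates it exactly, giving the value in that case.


Canonical form: C = -2 times 1F0 with upper {2/3}, lower {-}, x = 2/3. Verdict: this is the I4 binomial reduction (the 1F0 binomial series: exponent -2/3, x = 2/3). Hence: (-2) * (1/3)^(-2/3).

First insight: x = (2/3) and the ratio is unreduced: k + 2/3 divides both sides (C = -2, x = 2/3).
Term ratio: r(k) = (2/3) * (k+2/3) / [(k+1)] ; factor over Q: parameters, x = (2/3), and C = -2.


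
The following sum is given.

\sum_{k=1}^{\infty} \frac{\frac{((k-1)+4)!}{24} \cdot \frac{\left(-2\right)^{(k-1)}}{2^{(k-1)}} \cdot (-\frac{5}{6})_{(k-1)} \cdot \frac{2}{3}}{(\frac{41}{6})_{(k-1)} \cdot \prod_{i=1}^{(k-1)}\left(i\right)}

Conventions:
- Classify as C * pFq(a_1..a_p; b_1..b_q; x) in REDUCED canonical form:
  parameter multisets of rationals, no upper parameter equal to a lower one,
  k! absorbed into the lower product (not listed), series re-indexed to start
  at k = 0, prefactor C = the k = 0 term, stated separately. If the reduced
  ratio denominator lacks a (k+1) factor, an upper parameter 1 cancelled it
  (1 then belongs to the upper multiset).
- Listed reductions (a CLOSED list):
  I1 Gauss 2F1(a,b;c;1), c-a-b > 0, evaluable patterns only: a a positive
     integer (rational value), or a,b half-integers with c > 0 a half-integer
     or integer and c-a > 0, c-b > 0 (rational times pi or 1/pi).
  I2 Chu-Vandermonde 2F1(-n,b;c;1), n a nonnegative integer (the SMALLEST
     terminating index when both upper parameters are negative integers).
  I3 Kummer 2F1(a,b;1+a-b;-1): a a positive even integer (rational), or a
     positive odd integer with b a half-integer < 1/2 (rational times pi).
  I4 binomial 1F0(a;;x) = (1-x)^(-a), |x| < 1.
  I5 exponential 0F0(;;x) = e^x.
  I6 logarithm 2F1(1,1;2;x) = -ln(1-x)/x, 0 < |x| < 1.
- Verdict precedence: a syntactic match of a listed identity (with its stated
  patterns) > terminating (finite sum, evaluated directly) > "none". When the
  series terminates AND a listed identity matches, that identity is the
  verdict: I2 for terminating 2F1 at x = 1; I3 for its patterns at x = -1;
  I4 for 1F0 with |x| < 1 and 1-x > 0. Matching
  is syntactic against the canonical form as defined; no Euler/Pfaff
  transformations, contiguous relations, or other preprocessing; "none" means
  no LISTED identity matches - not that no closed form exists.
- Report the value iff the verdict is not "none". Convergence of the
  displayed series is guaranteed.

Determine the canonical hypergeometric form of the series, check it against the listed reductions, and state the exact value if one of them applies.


The series (x = -1) is 2F1: upper {-\frac{5}{6}, 5}, lower {\frac{41}{6}}, prefactor \frac{2}{3}. Verdict: none. A 2F1 with upper {-\frac{5}{6}, 5} fits none of I1-I6 at x = -1; the sum runs forever.

Key observation: x = -1 and the product of the first k integers (prefactor 2/3) is k!.
Adjacent-term ratio: r(k) = -1 * (k-\frac{5}{6}) (k+5) / [(k+\frac{41}{6}) (k+1)] - rational in k. x = -1; t_0 = \frac{2}{3}; negate the roots.


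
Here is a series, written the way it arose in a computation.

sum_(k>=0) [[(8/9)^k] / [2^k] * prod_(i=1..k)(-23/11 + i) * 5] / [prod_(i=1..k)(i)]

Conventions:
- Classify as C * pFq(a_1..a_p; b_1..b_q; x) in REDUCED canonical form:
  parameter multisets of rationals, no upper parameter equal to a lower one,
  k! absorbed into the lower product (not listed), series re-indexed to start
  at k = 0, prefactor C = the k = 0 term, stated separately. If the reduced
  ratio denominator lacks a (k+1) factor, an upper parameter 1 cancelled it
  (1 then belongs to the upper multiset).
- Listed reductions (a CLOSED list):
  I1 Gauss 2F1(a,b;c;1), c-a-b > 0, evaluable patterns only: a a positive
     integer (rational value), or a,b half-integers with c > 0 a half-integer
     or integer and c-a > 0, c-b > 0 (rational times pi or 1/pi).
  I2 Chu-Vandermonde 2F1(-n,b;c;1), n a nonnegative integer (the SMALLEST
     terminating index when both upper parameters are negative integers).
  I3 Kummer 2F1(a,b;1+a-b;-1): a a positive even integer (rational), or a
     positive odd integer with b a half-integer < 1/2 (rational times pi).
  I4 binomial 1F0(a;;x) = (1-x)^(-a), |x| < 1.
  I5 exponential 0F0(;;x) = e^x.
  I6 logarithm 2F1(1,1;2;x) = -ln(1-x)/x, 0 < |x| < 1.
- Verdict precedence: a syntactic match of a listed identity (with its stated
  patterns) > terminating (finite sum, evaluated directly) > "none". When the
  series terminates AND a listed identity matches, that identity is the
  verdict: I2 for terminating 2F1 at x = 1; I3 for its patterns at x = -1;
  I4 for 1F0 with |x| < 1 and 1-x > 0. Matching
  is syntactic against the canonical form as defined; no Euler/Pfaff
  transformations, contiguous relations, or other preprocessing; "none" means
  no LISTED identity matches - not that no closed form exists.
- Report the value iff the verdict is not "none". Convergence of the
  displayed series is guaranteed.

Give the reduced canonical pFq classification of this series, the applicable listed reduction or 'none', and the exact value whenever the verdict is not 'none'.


x = 4/9 here; the reduced form reads 1F0, upper {-12/11}, lower {-}, C = 5. Verdict: the I4 binomial reduction matches (the 1F0 binomial series: exponent 12/11, x = 4/9). Its exact value is 5 * (5/9)^(12/11).

Structural cue: t_0 = 5 here, and the two k-th powers (C = 5, x = 4/9) combine into one argument.
Consecutive-term ratio: r(k) = (4/9) * (k-12/11) / [(k+1)] - rational in k. x = (4/9); t_0 = 5; negate the roots.


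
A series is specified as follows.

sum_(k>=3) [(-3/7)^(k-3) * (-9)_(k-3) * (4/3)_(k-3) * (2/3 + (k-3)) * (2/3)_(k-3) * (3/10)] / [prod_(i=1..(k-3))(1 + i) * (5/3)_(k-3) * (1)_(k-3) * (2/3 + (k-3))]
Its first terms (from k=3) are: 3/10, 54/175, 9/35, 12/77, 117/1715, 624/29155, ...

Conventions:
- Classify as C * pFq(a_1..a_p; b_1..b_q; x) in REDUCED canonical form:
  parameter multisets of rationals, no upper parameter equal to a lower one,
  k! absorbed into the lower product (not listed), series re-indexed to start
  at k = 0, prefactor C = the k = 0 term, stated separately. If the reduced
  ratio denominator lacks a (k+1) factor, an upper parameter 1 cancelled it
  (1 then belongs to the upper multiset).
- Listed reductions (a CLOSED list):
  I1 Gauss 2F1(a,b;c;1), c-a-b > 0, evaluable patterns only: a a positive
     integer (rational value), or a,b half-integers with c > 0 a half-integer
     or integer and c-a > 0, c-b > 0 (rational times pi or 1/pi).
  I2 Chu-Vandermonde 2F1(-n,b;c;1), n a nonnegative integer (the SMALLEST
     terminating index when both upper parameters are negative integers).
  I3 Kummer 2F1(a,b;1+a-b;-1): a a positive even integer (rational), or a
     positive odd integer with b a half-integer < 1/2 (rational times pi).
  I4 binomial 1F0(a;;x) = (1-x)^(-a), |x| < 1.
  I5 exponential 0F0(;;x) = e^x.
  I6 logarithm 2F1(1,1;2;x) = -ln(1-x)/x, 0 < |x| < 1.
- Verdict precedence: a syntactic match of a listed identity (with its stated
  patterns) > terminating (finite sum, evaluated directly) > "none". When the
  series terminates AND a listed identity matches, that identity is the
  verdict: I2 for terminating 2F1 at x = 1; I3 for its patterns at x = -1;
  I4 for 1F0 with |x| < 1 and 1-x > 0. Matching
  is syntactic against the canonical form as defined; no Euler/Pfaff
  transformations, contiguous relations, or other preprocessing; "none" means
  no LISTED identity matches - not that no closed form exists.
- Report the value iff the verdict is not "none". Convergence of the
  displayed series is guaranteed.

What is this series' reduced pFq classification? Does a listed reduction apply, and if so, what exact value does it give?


This is 3/10 * 3F2(-9, 2/3, 4/3; 5/3, 2; -3/7) in reduced canonical form. Verdict: terminating - upper -9 stops the sum at k = 9; the 10 terms are added exactly. Value: 216784159850659/194140223260830.

Key step: from the first term 3/10: k + 2/3 divides numerator and denominator alike; C = 3/10, x = -3/7 after cancelling.
Consecutive-term ratio: r(k) = (-3/7) * (k-9) (k+2/3) (k+4/3) / [(k+5/3) (k+2) (k+1)] - rational in k. x = (-3/7); t_0 = 3/10; negate the roots.


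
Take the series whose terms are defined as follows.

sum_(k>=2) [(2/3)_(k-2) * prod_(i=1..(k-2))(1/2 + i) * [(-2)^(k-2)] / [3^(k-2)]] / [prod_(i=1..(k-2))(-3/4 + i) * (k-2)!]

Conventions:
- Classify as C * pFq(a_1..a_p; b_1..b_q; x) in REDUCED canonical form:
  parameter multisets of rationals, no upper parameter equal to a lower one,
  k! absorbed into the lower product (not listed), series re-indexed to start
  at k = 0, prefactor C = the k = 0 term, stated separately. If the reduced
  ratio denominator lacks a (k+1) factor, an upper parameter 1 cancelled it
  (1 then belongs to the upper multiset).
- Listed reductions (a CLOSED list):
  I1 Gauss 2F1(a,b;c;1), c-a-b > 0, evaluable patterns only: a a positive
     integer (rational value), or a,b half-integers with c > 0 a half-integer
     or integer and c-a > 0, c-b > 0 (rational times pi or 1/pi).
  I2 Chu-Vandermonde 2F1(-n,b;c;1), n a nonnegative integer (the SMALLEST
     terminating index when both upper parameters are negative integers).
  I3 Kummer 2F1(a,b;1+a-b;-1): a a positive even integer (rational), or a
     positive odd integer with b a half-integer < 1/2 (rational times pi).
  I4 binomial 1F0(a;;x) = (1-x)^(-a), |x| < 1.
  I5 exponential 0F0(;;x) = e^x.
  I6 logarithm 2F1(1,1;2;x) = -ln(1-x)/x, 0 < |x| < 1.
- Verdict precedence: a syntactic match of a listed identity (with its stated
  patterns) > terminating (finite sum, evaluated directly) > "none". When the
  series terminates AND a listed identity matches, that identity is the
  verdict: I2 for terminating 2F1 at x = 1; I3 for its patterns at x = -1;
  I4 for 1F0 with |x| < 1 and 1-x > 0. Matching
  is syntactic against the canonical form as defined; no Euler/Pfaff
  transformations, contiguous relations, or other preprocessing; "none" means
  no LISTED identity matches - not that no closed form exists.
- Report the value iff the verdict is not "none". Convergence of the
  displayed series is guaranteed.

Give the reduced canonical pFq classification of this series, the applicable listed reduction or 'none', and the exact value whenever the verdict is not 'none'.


At argument -2/3: a 2F1 with upper {2/3, 3/2}, lower {1/4}, scaled by C = 1. Verdict: none here - no I1-I6 shape fits x = -2/3 with lower {1/4}.

First insight: x = (-2/3) and the running product (C = 1) telescopes to a rising factorial.
Step ratio: r(k) = (-2/3) * (k+2/3) (k+3/2) / [(k+1/4) (k+1)] - rational in k. x = (-2/3); t_0 = 1; negate the roots.


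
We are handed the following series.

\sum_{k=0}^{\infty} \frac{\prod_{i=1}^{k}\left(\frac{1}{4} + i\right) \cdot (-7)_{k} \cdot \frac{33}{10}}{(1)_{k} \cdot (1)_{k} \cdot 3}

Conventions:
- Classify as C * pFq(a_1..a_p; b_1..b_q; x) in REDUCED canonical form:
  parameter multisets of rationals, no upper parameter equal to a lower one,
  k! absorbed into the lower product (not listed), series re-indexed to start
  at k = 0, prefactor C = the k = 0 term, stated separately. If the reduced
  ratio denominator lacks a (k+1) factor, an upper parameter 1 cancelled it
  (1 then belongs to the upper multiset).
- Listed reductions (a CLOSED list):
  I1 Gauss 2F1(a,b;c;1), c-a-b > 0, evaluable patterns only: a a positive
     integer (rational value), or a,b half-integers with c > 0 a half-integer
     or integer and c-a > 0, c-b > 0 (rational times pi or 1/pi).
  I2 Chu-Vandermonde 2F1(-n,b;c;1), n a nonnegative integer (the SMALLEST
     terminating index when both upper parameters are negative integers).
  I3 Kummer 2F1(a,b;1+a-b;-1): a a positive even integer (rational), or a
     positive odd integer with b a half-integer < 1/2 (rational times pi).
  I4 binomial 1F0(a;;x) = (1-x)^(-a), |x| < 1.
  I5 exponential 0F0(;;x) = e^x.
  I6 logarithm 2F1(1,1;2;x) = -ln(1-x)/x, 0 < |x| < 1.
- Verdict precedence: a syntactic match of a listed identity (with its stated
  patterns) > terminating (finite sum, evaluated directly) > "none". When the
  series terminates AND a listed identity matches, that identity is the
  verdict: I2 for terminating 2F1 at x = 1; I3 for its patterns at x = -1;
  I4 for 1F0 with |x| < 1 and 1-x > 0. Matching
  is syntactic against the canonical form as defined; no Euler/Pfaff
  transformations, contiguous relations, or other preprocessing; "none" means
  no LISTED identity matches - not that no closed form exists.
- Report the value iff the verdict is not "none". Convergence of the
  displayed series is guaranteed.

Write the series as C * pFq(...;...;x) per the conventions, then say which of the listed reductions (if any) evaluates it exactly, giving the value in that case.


x = 1 here; the reduced form reads 2F1, upper {-7, \frac{5}{4}}, lower {1}, C = \frac{11}{10}. Verdict at x = 1: Vandermonde's identity (I2) matches (terminating 2F1 at x = 1 with n = 7, b = 5/4, c = 1). Sum: -\frac{52877}{2621440}.

Structural cue: t_0 being \frac{11}{10}, the constant factors (prefactor 11/10) combine into one prefactor.
Ratio: r(k) = 1 * (k-7) (k+\frac{5}{4}) / [(k+1) (k+1)] ; factor over Q: parameters, x = 1, and C = \frac{11}{10}.


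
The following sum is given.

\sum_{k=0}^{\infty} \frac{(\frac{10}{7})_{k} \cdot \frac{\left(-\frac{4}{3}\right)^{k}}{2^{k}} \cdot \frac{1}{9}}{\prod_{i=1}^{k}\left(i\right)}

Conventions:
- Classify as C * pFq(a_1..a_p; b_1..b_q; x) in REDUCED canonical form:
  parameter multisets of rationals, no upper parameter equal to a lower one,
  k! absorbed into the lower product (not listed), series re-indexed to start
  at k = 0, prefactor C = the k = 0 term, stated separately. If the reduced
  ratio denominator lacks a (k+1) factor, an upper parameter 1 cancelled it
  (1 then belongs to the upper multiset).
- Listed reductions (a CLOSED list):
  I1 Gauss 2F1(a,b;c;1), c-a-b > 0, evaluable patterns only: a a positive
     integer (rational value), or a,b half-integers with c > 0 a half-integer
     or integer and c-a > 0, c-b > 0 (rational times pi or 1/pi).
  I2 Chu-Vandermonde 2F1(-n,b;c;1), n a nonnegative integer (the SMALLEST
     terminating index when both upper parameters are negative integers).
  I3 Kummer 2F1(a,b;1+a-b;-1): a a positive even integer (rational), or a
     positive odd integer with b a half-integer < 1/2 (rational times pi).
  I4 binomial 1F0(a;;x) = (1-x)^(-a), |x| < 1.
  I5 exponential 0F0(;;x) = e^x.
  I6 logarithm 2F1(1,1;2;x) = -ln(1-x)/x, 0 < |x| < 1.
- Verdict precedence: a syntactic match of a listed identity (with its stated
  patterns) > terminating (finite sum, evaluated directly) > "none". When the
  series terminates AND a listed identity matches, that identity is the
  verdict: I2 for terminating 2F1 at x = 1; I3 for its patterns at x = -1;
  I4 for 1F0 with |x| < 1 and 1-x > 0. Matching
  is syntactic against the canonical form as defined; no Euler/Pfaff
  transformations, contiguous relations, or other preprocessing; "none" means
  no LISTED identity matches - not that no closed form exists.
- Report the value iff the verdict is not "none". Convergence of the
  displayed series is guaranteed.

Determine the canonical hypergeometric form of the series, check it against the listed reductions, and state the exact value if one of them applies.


x = -\frac{2}{3} here; the reduced form reads 1F0, upper {\frac{10}{7}}, lower {-}, C = \frac{1}{9}. Verdict at x = -\frac{2}{3}: the binomial series (I4) matches (the 1F0 binomial series: exponent -10/7, x = -\frac{2}{3}). Hence: \frac{1}{9} \cdot \left(\frac{5}{3}\right)^{-\frac{10}{7}}.

First insight: x = -\frac{2}{3} and the product of the first k integers (C = 1/9) is k!.
Adjacent-term ratio: r(k) = -\frac{2}{3} * (k+\frac{10}{7}) / [(k+1)] - rational; roots negated = parameters, x = -\frac{2}{3}, C = \frac{1}{9}.


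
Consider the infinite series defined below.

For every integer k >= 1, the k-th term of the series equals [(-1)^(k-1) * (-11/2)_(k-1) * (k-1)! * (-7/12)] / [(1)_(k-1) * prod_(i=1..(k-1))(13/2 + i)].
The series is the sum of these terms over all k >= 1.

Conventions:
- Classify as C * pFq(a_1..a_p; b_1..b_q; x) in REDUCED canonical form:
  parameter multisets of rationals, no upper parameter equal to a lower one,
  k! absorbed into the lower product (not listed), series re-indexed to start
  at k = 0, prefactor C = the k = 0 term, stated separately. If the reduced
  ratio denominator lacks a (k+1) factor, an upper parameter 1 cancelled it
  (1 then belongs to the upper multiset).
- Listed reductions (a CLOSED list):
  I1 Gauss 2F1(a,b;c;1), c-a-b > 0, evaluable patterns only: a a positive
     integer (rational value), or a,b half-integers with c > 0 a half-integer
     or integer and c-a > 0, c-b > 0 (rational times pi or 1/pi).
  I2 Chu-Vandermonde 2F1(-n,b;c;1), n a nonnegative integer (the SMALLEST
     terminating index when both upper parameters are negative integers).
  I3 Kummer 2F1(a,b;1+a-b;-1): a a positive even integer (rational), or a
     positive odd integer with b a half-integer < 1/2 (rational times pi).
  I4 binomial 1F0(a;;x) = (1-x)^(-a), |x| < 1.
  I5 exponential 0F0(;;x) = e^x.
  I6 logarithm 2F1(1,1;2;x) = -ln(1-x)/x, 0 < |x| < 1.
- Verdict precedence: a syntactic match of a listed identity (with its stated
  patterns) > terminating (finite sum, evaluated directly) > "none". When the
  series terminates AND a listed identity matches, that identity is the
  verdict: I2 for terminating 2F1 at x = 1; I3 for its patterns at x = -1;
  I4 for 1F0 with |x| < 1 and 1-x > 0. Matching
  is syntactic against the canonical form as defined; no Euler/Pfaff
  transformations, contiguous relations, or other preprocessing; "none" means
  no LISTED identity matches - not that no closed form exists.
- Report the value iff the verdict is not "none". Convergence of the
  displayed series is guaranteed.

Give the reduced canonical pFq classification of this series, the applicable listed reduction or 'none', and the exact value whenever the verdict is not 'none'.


The tell: t_0 = -7/12 here, and the factorial ratio (C = -7/12) (k+a-1)!/(a-1)! is a rising factorial (a)_k.
Ratio: r(k) = (-1) * (k-11/2) (k+1) / [(k+15/2) (k+1)] - rational in k. x = (-1); t_0 = -7/12; negate the roots.

With C = -7/12: the canonical form is 2F1(-11/2, 1; 15/2; -1). Verdict (x = -1): Kummer's theorem (I3) applies (x = -1; c = 15/2 equals 1+a-b for upper {-11/2, 1}: listed pattern). Sum: (-7007/16384) * pi.


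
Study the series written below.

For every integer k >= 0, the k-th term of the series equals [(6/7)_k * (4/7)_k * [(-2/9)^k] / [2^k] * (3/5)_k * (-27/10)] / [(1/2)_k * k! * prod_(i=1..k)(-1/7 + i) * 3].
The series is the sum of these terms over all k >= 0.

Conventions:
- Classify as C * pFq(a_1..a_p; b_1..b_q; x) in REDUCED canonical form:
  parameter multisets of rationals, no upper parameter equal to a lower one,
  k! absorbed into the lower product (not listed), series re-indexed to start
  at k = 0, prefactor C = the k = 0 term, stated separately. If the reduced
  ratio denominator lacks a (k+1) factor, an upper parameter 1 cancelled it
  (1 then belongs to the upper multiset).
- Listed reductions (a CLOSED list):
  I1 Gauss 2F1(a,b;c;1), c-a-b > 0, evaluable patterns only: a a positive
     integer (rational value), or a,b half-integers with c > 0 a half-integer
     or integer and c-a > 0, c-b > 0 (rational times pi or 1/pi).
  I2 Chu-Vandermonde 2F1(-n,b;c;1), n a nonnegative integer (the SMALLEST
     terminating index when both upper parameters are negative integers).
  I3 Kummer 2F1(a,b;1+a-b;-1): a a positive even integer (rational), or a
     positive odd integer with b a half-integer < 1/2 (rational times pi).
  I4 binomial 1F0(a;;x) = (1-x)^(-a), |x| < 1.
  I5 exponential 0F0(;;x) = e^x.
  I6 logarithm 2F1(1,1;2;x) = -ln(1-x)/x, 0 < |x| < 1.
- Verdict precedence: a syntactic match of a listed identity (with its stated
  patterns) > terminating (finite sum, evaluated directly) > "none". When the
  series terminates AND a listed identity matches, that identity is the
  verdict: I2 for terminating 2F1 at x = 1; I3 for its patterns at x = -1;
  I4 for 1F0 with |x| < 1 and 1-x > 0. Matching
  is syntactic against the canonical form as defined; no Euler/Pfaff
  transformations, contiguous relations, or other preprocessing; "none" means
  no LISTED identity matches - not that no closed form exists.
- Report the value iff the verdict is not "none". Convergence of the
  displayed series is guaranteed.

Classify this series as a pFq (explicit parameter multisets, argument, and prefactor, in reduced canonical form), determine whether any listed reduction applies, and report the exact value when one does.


Canonical form: C = -9/10 times 2F1 with upper {4/7, 3/5}, lower {1/2}, x = -1/9. Verdict: no listed reduction: x = -1/9 and upper {4/7, 3/5} fail every I1-I6 pattern.

Structural cue: from the first term -9/10: the constant factors (prefactor -9/10) combine into one prefactor.
Step ratio: r(k) = (-1/9) * (k+4/7) (k+3/5) / [(k+1/2) (k+1)] ; factor over Q: parameters, x = (-1/9), and C = -9/10.


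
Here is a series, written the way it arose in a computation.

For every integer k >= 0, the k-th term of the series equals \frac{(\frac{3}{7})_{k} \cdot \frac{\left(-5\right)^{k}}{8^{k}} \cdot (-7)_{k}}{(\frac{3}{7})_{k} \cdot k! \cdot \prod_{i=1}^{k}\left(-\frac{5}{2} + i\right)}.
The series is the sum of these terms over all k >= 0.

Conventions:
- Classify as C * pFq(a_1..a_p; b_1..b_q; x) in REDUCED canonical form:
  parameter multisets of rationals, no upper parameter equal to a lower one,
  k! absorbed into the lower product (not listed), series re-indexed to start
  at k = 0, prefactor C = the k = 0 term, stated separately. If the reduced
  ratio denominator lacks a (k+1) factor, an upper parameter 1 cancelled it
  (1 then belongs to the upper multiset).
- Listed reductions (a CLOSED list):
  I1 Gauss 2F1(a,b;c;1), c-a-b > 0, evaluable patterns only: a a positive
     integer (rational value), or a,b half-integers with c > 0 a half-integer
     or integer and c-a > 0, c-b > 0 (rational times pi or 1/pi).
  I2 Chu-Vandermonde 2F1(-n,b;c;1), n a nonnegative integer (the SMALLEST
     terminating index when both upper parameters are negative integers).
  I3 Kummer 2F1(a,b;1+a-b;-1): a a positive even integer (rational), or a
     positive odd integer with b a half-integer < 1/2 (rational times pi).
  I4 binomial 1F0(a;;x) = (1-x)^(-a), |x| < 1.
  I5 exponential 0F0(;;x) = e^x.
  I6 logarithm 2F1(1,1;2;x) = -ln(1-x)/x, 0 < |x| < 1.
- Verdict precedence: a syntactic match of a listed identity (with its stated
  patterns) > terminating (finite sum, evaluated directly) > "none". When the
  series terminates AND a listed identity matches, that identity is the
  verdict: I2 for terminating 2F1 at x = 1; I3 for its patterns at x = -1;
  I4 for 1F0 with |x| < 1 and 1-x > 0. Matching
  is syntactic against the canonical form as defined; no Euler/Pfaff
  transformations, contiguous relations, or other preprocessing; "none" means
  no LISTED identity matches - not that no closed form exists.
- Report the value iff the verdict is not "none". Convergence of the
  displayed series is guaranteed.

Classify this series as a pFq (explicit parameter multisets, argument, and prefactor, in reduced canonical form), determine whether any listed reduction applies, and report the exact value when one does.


Canonical form: C = 1 times 1F1 with upper {-7}, lower {-\frac{3}{2}}, x = -\frac{5}{8}. Verdict: terminating at k = 7: the factor (-7)_k kills every later term; summing the 8 survivors is exact. Exact value: \frac{397714213}{9289728}.

First insight: t_0 = 1 here, and the lower running product (prefactor 1) is a rising factorial.
Term ratio: r(k) = -\frac{5}{8} * (k-7) / [(k-\frac{3}{2}) (k+1)] - rational in k. x = -\frac{5}{8}; t_0 = 1; negate the roots.


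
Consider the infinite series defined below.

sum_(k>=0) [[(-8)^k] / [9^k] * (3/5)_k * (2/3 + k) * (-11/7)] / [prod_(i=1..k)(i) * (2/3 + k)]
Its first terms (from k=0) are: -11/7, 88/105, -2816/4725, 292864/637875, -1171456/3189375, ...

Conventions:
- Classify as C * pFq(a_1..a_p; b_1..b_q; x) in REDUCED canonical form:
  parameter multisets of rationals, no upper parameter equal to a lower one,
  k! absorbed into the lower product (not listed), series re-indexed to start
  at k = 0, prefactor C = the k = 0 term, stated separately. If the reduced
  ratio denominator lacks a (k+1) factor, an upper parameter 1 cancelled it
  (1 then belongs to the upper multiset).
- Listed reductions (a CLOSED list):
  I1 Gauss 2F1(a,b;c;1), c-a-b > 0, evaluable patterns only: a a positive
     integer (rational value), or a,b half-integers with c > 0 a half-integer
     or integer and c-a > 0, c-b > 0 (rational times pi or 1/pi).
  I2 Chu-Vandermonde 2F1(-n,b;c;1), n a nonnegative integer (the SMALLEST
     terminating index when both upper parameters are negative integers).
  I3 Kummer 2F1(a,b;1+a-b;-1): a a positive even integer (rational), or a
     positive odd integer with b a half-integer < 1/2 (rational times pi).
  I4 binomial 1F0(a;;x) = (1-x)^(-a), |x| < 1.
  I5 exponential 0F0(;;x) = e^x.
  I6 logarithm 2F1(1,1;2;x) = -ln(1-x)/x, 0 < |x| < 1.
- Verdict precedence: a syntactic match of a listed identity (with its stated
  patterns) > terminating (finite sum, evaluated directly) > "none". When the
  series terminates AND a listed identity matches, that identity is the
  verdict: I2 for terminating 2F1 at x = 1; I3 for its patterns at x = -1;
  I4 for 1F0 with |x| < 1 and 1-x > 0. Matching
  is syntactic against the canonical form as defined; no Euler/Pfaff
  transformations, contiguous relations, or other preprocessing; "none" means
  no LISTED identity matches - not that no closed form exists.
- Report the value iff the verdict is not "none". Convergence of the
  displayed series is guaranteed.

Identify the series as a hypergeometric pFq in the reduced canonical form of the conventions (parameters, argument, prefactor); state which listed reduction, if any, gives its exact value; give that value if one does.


Key step: from the first term -11/7: k + 2/3 divides numerator and denominator alike; prefactor -11/7 after cancelling.
Ratio: r(k) = (-8/9) * (k+3/5) / [(k+1)] ; factor over Q: parameters, x = (-8/9), and C = -11/7.

With C = -11/7: the canonical form is 1F0(3/5; -; -8/9). Verdict: this is binomial (I4) (the 1F0 binomial series: exponent -3/5, x = -8/9). Sum: (-11/7) * (17/9)^(-3/5).


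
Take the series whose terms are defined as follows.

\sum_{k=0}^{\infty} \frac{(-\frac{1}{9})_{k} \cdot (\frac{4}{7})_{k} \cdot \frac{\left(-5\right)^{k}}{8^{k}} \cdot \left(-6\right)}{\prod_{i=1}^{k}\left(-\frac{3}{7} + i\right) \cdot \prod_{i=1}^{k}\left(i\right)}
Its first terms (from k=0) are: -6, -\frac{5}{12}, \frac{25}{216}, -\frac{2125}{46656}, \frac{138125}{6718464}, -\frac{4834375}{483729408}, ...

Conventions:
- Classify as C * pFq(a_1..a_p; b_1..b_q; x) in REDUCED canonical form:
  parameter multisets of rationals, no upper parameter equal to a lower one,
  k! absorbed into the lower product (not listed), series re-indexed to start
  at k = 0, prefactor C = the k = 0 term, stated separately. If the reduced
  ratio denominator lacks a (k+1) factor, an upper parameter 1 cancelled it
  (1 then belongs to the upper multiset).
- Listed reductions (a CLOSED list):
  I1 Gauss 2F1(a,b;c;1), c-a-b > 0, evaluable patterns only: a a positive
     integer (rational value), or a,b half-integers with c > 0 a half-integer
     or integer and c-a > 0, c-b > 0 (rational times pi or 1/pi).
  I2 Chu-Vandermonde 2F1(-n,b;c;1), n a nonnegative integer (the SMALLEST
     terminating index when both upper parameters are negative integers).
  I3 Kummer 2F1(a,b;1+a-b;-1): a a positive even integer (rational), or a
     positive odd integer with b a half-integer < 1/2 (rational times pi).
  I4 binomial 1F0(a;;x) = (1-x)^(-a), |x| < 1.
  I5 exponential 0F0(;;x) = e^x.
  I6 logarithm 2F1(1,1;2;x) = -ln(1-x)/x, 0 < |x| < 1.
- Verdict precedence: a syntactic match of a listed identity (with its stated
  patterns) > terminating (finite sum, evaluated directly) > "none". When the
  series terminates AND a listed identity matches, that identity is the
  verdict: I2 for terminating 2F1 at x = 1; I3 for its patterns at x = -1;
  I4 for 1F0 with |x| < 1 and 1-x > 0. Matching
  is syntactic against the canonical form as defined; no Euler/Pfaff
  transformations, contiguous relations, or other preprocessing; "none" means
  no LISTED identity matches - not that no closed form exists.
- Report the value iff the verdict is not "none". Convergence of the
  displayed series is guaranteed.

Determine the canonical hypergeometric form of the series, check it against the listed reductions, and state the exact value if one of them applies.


At argument -\frac{5}{8}: a 1F0 with upper {-\frac{1}{9}}, lower {-}, scaled by C = -6. Verdict: binomial (I4) applies (the 1F0 binomial series: exponent 1/9, x = -\frac{5}{8}). Hence: \left(-6\right) \cdot \left(\frac{13}{8}\right)^{\frac{1}{9}}.

Key step: t_0 being -6, the lower running product (C = -6) is a rising factorial.
Adjacent-term ratio: r(k) = -\frac{5}{8} * (k-\frac{1}{9}) / [(k+1)] - rational; roots negated = parameters, x = -\frac{5}{8}, C = -6.


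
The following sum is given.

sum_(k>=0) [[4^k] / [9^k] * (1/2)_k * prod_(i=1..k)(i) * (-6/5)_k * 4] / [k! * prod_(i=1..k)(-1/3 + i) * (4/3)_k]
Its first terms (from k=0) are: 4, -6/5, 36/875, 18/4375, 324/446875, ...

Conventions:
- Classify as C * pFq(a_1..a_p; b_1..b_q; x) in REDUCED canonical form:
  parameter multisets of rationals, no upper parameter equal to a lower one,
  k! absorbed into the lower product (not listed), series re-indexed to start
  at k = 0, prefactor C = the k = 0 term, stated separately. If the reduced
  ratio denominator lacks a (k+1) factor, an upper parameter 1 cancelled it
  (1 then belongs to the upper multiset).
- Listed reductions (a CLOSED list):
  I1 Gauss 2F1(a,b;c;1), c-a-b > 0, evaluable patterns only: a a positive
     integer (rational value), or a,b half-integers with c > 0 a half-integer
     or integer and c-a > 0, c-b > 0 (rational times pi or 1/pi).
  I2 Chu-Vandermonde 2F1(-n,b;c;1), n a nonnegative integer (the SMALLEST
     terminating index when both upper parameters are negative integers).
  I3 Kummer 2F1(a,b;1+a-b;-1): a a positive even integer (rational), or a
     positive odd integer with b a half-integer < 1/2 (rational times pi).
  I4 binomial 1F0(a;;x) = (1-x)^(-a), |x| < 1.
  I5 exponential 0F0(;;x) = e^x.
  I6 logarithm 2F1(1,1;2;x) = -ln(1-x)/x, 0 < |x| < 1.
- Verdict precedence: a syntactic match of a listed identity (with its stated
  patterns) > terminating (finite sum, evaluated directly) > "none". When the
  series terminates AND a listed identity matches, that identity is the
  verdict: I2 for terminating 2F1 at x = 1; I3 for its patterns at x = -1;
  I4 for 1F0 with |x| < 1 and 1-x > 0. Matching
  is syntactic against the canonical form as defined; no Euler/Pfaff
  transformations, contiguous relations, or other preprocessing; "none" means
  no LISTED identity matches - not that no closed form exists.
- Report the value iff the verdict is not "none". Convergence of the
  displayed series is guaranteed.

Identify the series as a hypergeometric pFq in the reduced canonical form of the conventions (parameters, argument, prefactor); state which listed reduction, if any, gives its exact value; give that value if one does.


Canonical form: C = 4 times 3F2 with upper {-6/5, 1/2, 1}, lower {2/3, 4/3}, x = 4/9. Verdict: none here - no I1-I6 shape fits x = 4/9 with lower {2/3, 4/3}.

The tell: t_0 = 4 here, and the running product (C = 4, x = 4/9) telescopes to a rising factorial.
Consecutive-term ratio: r(k) = (4/9) * (k-6/5) (k+1/2) (k+1) / [(k+2/3) (k+4/3) (k+1)] - rational in k. x = (4/9); t_0 = 4; negate the roots.


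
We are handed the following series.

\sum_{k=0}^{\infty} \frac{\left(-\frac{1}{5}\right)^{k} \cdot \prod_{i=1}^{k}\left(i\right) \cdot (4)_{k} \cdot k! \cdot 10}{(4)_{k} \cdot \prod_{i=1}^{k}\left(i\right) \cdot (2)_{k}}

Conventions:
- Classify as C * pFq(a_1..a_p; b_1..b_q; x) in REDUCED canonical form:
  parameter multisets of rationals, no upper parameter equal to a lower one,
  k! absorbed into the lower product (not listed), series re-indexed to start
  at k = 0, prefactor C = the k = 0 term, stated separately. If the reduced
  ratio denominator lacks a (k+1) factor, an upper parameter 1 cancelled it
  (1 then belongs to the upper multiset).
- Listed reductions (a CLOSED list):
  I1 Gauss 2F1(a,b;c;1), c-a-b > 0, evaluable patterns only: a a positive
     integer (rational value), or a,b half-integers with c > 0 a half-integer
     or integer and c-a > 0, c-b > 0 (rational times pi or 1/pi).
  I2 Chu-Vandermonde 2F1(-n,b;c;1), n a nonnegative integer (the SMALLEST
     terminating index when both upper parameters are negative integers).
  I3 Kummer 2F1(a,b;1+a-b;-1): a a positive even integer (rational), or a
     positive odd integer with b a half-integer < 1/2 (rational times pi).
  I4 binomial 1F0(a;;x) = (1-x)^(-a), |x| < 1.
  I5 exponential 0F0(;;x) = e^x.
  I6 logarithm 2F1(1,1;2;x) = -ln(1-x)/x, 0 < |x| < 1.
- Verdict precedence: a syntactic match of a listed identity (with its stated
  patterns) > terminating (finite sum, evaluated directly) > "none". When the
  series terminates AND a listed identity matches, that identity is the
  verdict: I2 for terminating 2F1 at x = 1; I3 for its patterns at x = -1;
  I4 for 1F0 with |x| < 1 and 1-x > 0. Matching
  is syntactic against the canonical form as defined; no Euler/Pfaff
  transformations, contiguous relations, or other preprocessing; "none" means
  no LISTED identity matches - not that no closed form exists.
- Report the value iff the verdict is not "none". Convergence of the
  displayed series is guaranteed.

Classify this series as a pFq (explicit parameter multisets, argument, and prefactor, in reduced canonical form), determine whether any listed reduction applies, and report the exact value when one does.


With C = 10: the canonical form is 2F1(1, 1; 2; -\frac{1}{5}). Verdict: logarithm (I6) fires (the logarithm: parameters (1,1;2), x = -\frac{1}{5}). Value: 50 \cdot \ln\left(\frac{6}{5}\right).

First insight: t_0 = 10 here, and the product of the first k integers (C = 10, x = -1/5) is k!.
Step ratio: r(k) = -\frac{1}{5} * (k+1) (k+1) / [(k+2) (k+1)] - rational in k. x = -\frac{1}{5}; t_0 = 10; negate the roots.


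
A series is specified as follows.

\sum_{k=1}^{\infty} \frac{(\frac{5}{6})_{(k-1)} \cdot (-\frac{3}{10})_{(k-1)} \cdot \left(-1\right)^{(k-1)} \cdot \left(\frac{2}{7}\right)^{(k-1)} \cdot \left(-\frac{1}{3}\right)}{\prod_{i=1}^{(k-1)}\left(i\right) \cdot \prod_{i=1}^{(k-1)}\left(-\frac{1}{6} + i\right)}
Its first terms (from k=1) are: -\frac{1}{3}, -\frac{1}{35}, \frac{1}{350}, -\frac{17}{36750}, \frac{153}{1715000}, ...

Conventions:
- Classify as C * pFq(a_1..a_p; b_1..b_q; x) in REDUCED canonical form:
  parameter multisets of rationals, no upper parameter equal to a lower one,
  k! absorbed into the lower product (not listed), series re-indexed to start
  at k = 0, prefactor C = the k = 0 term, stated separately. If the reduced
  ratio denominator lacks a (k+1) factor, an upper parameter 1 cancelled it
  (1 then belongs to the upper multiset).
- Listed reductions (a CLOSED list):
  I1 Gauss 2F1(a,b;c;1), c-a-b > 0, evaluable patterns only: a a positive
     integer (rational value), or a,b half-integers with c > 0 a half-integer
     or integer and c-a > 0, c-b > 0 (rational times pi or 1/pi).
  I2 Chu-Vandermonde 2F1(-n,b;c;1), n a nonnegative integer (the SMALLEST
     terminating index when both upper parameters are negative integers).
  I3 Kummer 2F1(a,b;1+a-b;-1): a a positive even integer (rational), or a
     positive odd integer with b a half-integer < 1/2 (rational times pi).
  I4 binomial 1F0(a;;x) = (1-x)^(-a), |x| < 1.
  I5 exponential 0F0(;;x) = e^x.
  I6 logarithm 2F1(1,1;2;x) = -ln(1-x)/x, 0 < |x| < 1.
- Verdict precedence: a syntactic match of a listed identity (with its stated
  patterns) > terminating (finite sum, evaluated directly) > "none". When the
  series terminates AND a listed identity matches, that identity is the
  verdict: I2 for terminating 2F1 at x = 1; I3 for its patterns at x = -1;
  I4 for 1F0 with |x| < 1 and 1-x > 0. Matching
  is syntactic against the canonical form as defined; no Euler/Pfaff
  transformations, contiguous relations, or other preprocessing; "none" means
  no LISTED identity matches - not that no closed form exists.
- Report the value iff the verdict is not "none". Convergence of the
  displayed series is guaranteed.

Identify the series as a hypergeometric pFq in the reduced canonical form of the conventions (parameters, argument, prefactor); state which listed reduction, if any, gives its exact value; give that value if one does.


The series (x = -\frac{2}{7}) is 1F0: upper {-\frac{3}{10}}, lower {-}, prefactor -\frac{1}{3}. Verdict: the I4 binomial reduction matches (the 1F0 binomial series: exponent 3/10, x = -\frac{2}{7}). Its exact value is \left(-\frac{1}{3}\right) \cdot \left(\frac{9}{7}\right)^{\frac{3}{10}}.

The tell: t_0 = -\frac{1}{3} here, and the product of the first k integers (prefactor -1/3) is k!.
Term ratio: r(k) = -\frac{2}{7} * (k-\frac{3}{10}) / [(k+1)] - rational in k, leading ratio -\frac{2}{7}; with t_0 = -\frac{1}{3}, classification follows.


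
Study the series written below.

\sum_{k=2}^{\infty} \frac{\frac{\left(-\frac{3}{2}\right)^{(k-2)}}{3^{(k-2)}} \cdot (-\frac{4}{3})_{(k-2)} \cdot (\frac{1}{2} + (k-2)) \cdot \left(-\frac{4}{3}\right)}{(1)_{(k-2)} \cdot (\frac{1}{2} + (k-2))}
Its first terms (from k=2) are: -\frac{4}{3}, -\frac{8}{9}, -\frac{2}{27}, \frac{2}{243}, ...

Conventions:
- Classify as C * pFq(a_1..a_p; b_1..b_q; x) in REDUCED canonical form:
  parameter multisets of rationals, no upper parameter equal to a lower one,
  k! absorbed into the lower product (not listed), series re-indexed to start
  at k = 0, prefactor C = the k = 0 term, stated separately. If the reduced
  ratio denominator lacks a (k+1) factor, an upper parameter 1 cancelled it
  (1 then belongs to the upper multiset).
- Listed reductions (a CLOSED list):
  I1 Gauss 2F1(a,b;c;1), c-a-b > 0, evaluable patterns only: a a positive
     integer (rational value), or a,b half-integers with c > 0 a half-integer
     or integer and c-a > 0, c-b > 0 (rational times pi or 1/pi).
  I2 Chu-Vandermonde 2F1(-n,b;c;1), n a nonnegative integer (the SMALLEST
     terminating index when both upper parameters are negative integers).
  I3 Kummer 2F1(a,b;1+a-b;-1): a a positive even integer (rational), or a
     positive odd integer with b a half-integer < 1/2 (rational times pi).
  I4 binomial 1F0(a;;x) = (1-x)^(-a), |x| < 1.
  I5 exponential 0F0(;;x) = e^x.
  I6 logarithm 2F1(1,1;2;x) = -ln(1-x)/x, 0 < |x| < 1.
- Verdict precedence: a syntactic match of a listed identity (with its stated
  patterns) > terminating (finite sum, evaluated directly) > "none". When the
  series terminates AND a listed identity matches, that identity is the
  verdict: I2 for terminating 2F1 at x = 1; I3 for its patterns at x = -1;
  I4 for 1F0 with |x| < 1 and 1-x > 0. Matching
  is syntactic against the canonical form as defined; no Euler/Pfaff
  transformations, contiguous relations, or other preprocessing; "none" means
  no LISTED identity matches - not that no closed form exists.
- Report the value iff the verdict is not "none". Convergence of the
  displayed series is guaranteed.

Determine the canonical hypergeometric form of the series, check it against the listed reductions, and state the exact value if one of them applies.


Key step: t_0 being -\frac{4}{3}, (1)_k (prefactor -4/3) is k! itself.
Step ratio: r(k) = -\frac{1}{2} * (k-\frac{4}{3}) / [(k+1)] - rational in k, leading ratio -\frac{1}{2}; with t_0 = -\frac{4}{3}, classification follows.

Canonical form: C = -\frac{4}{3} times 1F0 with upper {-\frac{4}{3}}, lower {-}, x = -\frac{1}{2}. Verdict (x = -\frac{1}{2}): the binomial series (I4) applies (the 1F0 binomial series: exponent 4/3, x = -\frac{1}{2}). Hence: \left(-\frac{4}{3}\right) \cdot \left(\frac{3}{2}\right)^{\frac{4}{3}}.
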